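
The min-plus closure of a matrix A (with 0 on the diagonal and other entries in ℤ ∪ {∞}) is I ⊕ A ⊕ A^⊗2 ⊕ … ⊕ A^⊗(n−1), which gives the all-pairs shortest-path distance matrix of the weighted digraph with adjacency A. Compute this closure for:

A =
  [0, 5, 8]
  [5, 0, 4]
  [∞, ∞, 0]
Closure =
  [0, 5, 8]
  [5, 0, 4]
  [∞, ∞, 0]

This is the Floyd-Warshall all-pairs shortest-path computation. For each intermediate vertex k = 0, 1, …, 2, update dist[i][j] ← min(dist[i][j], dist[i][k] + dist[k][j]). The final matrix gives, for each (i, j), the minimum total weight of any directed path from i to j (possibly empty when i = j).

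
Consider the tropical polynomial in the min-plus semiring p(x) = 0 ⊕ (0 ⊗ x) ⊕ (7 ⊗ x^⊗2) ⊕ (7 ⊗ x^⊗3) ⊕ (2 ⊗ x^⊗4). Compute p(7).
p(7) = 0

A tropical monomial a ⊗ x^⊗i evaluates to a + i · x. Evaluating each term at x = 7:
  Term 0 contributes 0 + 0 · 7 = 0
  Term 1 contributes 0 + 1 · 7 = 7
  Term 2 contributes 7 + 2 · 7 = 21
  Term 3 contributes 7 + 3 · 7 = 28
  Term 4 contributes 2 + 4 · 7 = 30
p(7) = ⊕ of these = min[0, 7, 21, 28, 30] = 0.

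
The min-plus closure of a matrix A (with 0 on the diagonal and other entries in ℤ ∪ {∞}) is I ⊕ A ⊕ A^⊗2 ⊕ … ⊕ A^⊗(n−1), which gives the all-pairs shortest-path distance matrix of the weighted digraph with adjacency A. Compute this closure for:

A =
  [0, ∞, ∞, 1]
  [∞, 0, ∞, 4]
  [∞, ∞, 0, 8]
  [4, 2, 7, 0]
Closure =
  [0, 3, 8, 1]
  [8, 0, 11, 4]
  [12, 10, 0, 8]
  [4, 2, 7, 0]

This is the Floyd-Warshall all-pairs shortest-path computation. For each intermediate vertex k = 0, 1, …, 3, update dist[i][j] ← min(dist[i][j], dist[i][k] + dist[k][j]). The final matrix gives, for each (i, j), the minimum total weight of any directed path from i to j (possibly empty when i = j).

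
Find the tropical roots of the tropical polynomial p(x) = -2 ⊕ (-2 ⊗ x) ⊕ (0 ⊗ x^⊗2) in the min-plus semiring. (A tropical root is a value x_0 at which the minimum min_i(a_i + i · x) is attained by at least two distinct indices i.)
Roots: {-2, 0}

Each tropical root is a break point of the lower envelope of the lines y = a_i + i · x (there are 3 lines, with slopes 0, 1, ..., 2). Only the lines that attain the minimum somewhere contribute to roots; other lines are dominated. Here the surviving (envelope) indices are i = 2, i = 1, i = 0.
Intersections between consecutive envelope lines give the roots: for adjacent envelope indices i < j the intersection is x = (a_i − a_j) / (j − i). Reading off the sorted break points: {-2, 0}.
Verification: at each break x_0, at least two indices attain the minimum of min_i(a_i + i · x_0).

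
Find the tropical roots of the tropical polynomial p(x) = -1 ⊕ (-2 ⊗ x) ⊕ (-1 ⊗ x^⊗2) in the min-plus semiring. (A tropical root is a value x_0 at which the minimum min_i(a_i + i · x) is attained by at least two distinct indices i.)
Roots: {-1, 1}

Each tropical root is a break point of the lower envelope of the lines y = a_i + i · x (there are 3 lines, with slopes 0, 1, ..., 2). Only the lines that attain the minimum somewhere contribute to roots; other lines are dominated. Here the surviving (envelope) indices are i = 2, i = 1, i = 0.
Intersections between consecutive envelope lines give the roots: for adjacent envelope indices i < j the intersection is x = (a_i − a_j) / (j − i). Reading off the sorted break points: {-1, 1}.
Verification: at each break x_0, at least two indices attain the minimum of min_i(a_i + i · x_0).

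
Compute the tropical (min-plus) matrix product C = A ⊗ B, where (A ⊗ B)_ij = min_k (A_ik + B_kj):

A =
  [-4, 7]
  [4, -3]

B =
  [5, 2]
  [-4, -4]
A ⊗ B =
  [1, -2]
  [-7, -7]

Apply the min-plus product entry-by-entry:
  C[0][0] = min over k of (A[0][0] + B[0][0] = -4 + 5 = 1, A[0][1] + B[1][0] = 7 + -4 = 3) = 1 (attained at k = 0)
  C[0][1] = min over k of (A[0][0] + B[0][1] = -4 + 2 = -2, A[0][1] + B[1][1] = 7 + -4 = 3) = -2 (attained at k = 0)
  C[1][0] = min over k of (A[1][0] + B[0][0] = 4 + 5 = 9, A[1][1] + B[1][0] = -3 + -4 = -7) = -7 (attained at k = 1)
  C[1][1] = min over k of (A[1][0] + B[0][1] = 4 + 2 = 6, A[1][1] + B[1][1] = -3 + -4 = -7) = -7 (attained at k = 1)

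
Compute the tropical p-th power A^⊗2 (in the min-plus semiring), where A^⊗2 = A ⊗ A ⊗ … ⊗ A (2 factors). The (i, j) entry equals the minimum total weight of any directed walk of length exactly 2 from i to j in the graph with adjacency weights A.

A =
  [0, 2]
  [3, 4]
A^⊗2 =
  [0, 2]
  [3, 5]

Each entry (A^⊗2)_ij equals the minimum over all length-2 walks i = v_0 → v_1 → … → v_2 = j of Σ_t A[v_t][v_{t+1}]. For example, for (i, j) = (0, 1) we minimise over 2 possible intermediate vertex sequences; the minimum is 2, attained along the walk 0 → 0 → 1.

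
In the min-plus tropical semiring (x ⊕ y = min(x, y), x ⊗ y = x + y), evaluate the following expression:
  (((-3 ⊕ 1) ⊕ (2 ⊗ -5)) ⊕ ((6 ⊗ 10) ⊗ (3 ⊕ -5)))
(((-3 ⊕ 1) ⊕ (2 ⊗ -5)) ⊕ ((6 ⊗ 10) ⊗ (3 ⊕ -5))) = -3

Expand innermost to outermost. Recall ⊕ takes the minimum of its arguments and ⊗ takes their sum. Working out the expression (((-3 ⊕ 1) ⊕ (2 ⊗ -5)) ⊕ ((6 ⊗ 10) ⊗ (3 ⊕ -5))) gives -3.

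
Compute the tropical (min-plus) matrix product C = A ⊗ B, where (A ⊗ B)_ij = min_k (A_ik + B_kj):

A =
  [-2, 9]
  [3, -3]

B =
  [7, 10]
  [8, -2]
A ⊗ B =
  [5, 7]
  [5, -5]

Apply the min-plus product entry-by-entry:
  C[0][0] = min over k of (A[0][0] + B[0][0] = -2 + 7 = 5, A[0][1] + B[1][0] = 9 + 8 = 17) = 5 (attained at k = 0)
  C[0][1] = min over k of (A[0][0] + B[0][1] = -2 + 10 = 8, A[0][1] + B[1][1] = 9 + -2 = 7) = 7 (attained at k = 1)
  C[1][0] = min over k of (A[1][0] + B[0][0] = 3 + 7 = 10, A[1][1] + B[1][0] = -3 + 8 = 5) = 5 (attained at k = 1)
  C[1][1] = min over k of (A[1][0] + B[0][1] = 3 + 10 = 13, A[1][1] + B[1][1] = -3 + -2 = -5) = -5 (attained at k = 1)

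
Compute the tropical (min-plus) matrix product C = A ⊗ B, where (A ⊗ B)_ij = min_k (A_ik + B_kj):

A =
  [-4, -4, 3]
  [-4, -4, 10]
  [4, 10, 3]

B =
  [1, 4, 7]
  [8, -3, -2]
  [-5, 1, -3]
A ⊗ B =
  [-3, -7, -6]
  [-3, -7, -6]
  [-2, 4, 0]

Apply the min-plus product entry-by-entry:
  C[0][0] = min over k of (A[0][0] + B[0][0] = -4 + 1 = -3, A[0][1] + B[1][0] = -4 + 8 = 4, A[0][2] + B[2][0] = 3 + -5 = -2) = -3 (attained at k = 0)
  C[0][1] = min over k of (A[0][0] + B[0][1] = -4 + 4 = 0, A[0][1] + B[1][1] = -4 + -3 = -7, A[0][2] + B[2][1] = 3 + 1 = 4) = -7 (attained at k = 1)
  C[0][2] = min over k of (A[0][0] + B[0][2] = -4 + 7 = 3, A[0][1] + B[1][2] = -4 + -2 = -6, A[0][2] + B[2][2] = 3 + -3 = 0) = -6 (attained at k = 1)
  C[1][0] = min over k of (A[1][0] + B[0][0] = -4 + 1 = -3, A[1][1] + B[1][0] = -4 + 8 = 4, A[1][2] + B[2][0] = 10 + -5 = 5) = -3 (attained at k = 0)
  C[1][1] = min over k of (A[1][0] + B[0][1] = -4 + 4 = 0, A[1][1] + B[1][1] = -4 + -3 = -7, A[1][2] + B[2][1] = 10 + 1 = 11) = -7 (attained at k = 1)
  C[1][2] = min over k of (A[1][0] + B[0][2] = -4 + 7 = 3, A[1][1] + B[1][2] = -4 + -2 = -6, A[1][2] + B[2][2] = 10 + -3 = 7) = -6 (attained at k = 1)
  C[2][0] = min over k of (A[2][0] + B[0][0] = 4 + 1 = 5, A[2][1] + B[1][0] = 10 + 8 = 18, A[2][2] + B[2][0] = 3 + -5 = -2) = -2 (attained at k = 2)
  C[2][1] = min over k of (A[2][0] + B[0][1] = 4 + 4 = 8, A[2][1] + B[1][1] = 10 + -3 = 7, A[2][2] + B[2][1] = 3 + 1 = 4) = 4 (attained at k = 2)
  C[2][2] = min over k of (A[2][0] + B[0][2] = 4 + 7 = 11, A[2][1] + B[1][2] = 10 + -2 = 8, A[2][2] + B[2][2] = 3 + -3 = 0) = 0 (attained at k = 2)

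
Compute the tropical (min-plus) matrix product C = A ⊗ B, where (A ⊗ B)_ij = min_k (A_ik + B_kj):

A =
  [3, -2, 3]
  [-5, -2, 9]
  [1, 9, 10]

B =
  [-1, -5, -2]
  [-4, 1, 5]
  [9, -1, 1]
A ⊗ B =
  [-6, -2, 1]
  [-6, -10, -7]
  [0, -4, -1]

Apply the min-plus product entry-by-entry:
  C[0][0] = min over k of (A[0][0] + B[0][0] = 3 + -1 = 2, A[0][1] + B[1][0] = -2 + -4 = -6, A[0][2] + B[2][0] = 3 + 9 = 12) = -6 (attained at k = 1)
  C[0][1] = min over k of (A[0][0] + B[0][1] = 3 + -5 = -2, A[0][1] + B[1][1] = -2 + 1 = -1, A[0][2] + B[2][1] = 3 + -1 = 2) = -2 (attained at k = 0)
  C[0][2] = min over k of (A[0][0] + B[0][2] = 3 + -2 = 1, A[0][1] + B[1][2] = -2 + 5 = 3, A[0][2] + B[2][2] = 3 + 1 = 4) = 1 (attained at k = 0)
  C[1][0] = min over k of (A[1][0] + B[0][0] = -5 + -1 = -6, A[1][1] + B[1][0] = -2 + -4 = -6, A[1][2] + B[2][0] = 9 + 9 = 18) = -6 (attained at k = 0)
  C[1][1] = min over k of (A[1][0] + B[0][1] = -5 + -5 = -10, A[1][1] + B[1][1] = -2 + 1 = -1, A[1][2] + B[2][1] = 9 + -1 = 8) = -10 (attained at k = 0)
  C[1][2] = min over k of (A[1][0] + B[0][2] = -5 + -2 = -7, A[1][1] + B[1][2] = -2 + 5 = 3, A[1][2] + B[2][2] = 9 + 1 = 10) = -7 (attained at k = 0)
  C[2][0] = min over k of (A[2][0] + B[0][0] = 1 + -1 = 0, A[2][1] + B[1][0] = 9 + -4 = 5, A[2][2] + B[2][0] = 10 + 9 = 19) = 0 (attained at k = 0)
  C[2][1] = min over k of (A[2][0] + B[0][1] = 1 + -5 = -4, A[2][1] + B[1][1] = 9 + 1 = 10, A[2][2] + B[2][1] = 10 + -1 = 9) = -4 (attained at k = 0)
  C[2][2] = min over k of (A[2][0] + B[0][2] = 1 + -2 = -1, A[2][1] + B[1][2] = 9 + 5 = 14, A[2][2] + B[2][2] = 10 + 1 = 11) = -1 (attained at k = 0)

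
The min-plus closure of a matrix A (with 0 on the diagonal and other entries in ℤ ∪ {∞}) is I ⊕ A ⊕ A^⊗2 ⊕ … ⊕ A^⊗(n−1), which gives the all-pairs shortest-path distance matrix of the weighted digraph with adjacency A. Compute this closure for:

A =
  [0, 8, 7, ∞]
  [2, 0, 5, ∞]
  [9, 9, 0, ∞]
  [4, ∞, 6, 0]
Closure =
  [0, 8, 7, ∞]
  [2, 0, 5, ∞]
  [9, 9, 0, ∞]
  [4, 12, 6, 0]

This is the Floyd-Warshall all-pairs shortest-path computation. For each intermediate vertex k = 0, 1, …, 3, update dist[i][j] ← min(dist[i][j], dist[i][k] + dist[k][j]). The final matrix gives, for each (i, j), the minimum total weight of any directed path from i to j (possibly empty when i = j).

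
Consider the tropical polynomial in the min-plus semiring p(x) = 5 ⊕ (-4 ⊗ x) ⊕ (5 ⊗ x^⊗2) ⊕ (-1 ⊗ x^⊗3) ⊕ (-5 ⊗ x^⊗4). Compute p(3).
p(3) = -1

A tropical monomial a ⊗ x^⊗i evaluates to a + i · x. Evaluating each term at x = 3:
  Term 0 contributes 5 + 0 · 3 = 5
  Term 1 contributes -4 + 1 · 3 = -1
  Term 2 contributes 5 + 2 · 3 = 11
  Term 3 contributes -1 + 3 · 3 = 8
  Term 4 contributes -5 + 4 · 3 = 7
p(3) = ⊕ of these = min[5, -1, 11, 8, 7] = -1.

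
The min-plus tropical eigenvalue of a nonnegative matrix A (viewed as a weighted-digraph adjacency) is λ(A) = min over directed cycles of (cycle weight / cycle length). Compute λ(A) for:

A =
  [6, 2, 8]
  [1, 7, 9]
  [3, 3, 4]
λ(A) = 3/2

Enumerate directed cycles and compute their means (weight / length). Sample:
  cycle 0 → 0: weight = 6, length = 1, mean = 6/1 ≈ 6.000
  cycle 1 → 1: weight = 7, length = 1, mean = 7/1 ≈ 7.000
  cycle 2 → 2: weight = 4, length = 1, mean = 4/1 ≈ 4.000
  cycle 0 → 1 → 0: weight = 3, length = 2, mean = 3/2 ≈ 1.500
  cycle 0 → 2 → 0: weight = 11, length = 2, mean = 11/2 ≈ 5.500
  cycle 1 → 0 → 1: weight = 3, length = 2, mean = 3/2 ≈ 1.500
Minimum mean = 1.500, attained e.g. along the cycle 0 → 1 → 0 with weight 3 and length 2. So λ(A) = 3/2 = 3/2.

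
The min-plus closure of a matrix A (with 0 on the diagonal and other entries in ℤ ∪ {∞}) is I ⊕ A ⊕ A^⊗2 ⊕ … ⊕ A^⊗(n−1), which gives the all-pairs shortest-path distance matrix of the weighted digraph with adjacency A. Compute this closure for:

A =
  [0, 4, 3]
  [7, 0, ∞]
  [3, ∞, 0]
Closure =
  [0, 4, 3]
  [7, 0, 10]
  [3, 7, 0]

This is the Floyd-Warshall all-pairs shortest-path computation. For each intermediate vertex k = 0, 1, …, 2, update dist[i][j] ← min(dist[i][j], dist[i][k] + dist[k][j]). The final matrix gives, for each (i, j), the minimum total weight of any directed path from i to j (possibly empty when i = j).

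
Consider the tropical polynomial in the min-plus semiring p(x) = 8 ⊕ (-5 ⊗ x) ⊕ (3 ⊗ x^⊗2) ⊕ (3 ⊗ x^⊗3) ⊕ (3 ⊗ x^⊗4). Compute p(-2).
p(-2) = -7

A tropical monomial a ⊗ x^⊗i evaluates to a + i · x. Evaluating each term at x = -2:
  Term 0 contributes 8 + 0 · -2 = 8
  Term 1 contributes -5 + 1 · -2 = -7
  Term 2 contributes 3 + 2 · -2 = -1
  Term 3 contributes 3 + 3 · -2 = -3
  Term 4 contributes 3 + 4 · -2 = -5
p(-2) = ⊕ of these = min[8, -7, -1, -3, -5] = -7.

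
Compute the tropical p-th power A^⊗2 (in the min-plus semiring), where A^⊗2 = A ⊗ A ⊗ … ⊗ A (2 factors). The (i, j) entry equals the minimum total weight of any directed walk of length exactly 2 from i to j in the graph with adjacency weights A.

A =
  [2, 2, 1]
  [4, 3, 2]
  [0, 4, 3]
A^⊗2 =
  [1, 4, 3]
  [2, 6, 5]
  [2, 2, 1]

Each entry (A^⊗2)_ij equals the minimum over all length-2 walks i = v_0 → v_1 → … → v_2 = j of Σ_t A[v_t][v_{t+1}]. For example, for (i, j) = (0, 2) we minimise over 3 possible intermediate vertex sequences; the minimum is 3, attained along the walk 0 → 0 → 2.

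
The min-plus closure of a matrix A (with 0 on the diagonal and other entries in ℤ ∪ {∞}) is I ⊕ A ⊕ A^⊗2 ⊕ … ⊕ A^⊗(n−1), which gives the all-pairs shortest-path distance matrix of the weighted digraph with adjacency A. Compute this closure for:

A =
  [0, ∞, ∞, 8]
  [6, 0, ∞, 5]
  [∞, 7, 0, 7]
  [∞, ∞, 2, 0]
Closure =
  [0, 17, 10, 8]
  [6, 0, 7, 5]
  [13, 7, 0, 7]
  [15, 9, 2, 0]

This is the Floyd-Warshall all-pairs shortest-path computation. For each intermediate vertex k = 0, 1, …, 3, update dist[i][j] ← min(dist[i][j], dist[i][k] + dist[k][j]). The final matrix gives, for each (i, j), the minimum total weight of any directed path from i to j (possibly empty when i = j).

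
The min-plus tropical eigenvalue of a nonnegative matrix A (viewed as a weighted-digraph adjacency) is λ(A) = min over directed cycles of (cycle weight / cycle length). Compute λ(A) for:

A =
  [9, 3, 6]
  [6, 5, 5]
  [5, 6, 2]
λ(A) = 2

Enumerate directed cycles and compute their means (weight / length). Sample:
  cycle 0 → 0: weight = 9, length = 1, mean = 9/1 ≈ 9.000
  cycle 1 → 1: weight = 5, length = 1, mean = 5/1 ≈ 5.000
  cycle 2 → 2: weight = 2, length = 1, mean = 2/1 ≈ 2.000
  cycle 0 → 1 → 0: weight = 9, length = 2, mean = 9/2 ≈ 4.500
  cycle 0 → 2 → 0: weight = 11, length = 2, mean = 11/2 ≈ 5.500
  cycle 1 → 0 → 1: weight = 9, length = 2, mean = 9/2 ≈ 4.500
Minimum mean = 2.000, attained e.g. along the cycle 2 → 2 with weight 2 and length 1. So λ(A) = 2/1 = 2.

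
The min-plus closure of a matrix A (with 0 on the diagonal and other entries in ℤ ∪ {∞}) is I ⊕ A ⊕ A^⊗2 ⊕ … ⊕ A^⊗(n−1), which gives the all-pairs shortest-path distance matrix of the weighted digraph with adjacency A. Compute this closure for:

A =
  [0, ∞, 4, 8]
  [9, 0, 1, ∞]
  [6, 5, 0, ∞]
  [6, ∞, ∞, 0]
Closure =
  [0, 9, 4, 8]
  [7, 0, 1, 15]
  [6, 5, 0, 14]
  [6, 15, 10, 0]

This is the Floyd-Warshall all-pairs shortest-path computation. For each intermediate vertex k = 0, 1, …, 3, update dist[i][j] ← min(dist[i][j], dist[i][k] + dist[k][j]). The final matrix gives, for each (i, j), the minimum total weight of any directed path from i to j (possibly empty when i = j).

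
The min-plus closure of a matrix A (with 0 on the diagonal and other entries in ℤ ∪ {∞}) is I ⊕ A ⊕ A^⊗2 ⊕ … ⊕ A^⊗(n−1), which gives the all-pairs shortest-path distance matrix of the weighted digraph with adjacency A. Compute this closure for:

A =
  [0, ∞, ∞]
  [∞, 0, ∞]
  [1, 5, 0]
Closure =
  [0, ∞, ∞]
  [∞, 0, ∞]
  [1, 5, 0]

This is the Floyd-Warshall all-pairs shortest-path computation. For each intermediate vertex k = 0, 1, …, 2, update dist[i][j] ← min(dist[i][j], dist[i][k] + dist[k][j]). The final matrix gives, for each (i, j), the minimum total weight of any directed path from i to j (possibly empty when i = j).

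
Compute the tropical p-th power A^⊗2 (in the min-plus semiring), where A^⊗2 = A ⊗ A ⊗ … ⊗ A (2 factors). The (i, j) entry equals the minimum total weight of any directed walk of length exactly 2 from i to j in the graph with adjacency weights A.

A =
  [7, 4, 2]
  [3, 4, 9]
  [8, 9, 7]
A^⊗2 =
  [7, 8, 9]
  [7, 7, 5]
  [12, 12, 10]

Each entry (A^⊗2)_ij equals the minimum over all length-2 walks i = v_0 → v_1 → … → v_2 = j of Σ_t A[v_t][v_{t+1}]. For example, for (i, j) = (0, 2) we minimise over 3 possible intermediate vertex sequences; the minimum is 9, attained along the walk 0 → 0 → 2.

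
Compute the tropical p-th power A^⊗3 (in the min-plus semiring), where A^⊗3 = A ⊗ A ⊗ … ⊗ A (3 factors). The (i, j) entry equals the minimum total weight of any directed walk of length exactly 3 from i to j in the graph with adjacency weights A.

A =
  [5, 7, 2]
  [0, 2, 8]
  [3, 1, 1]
A^⊗3 =
  [3, 4, 4]
  [4, 3, 3]
  [2, 3, 3]

Each entry (A^⊗3)_ij equals the minimum over all length-3 walks i = v_0 → v_1 → … → v_3 = j of Σ_t A[v_t][v_{t+1}]. For example, for (i, j) = (0, 2) we minimise over 9 possible intermediate vertex sequences; the minimum is 4, attained along the walk 0 → 2 → 2 → 2.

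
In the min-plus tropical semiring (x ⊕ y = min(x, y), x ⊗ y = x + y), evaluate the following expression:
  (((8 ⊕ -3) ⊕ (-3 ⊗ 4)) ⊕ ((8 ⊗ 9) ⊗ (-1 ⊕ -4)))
(((8 ⊕ -3) ⊕ (-3 ⊗ 4)) ⊕ ((8 ⊗ 9) ⊗ (-1 ⊕ -4))) = -3

Expand innermost to outermost. Recall ⊕ takes the minimum of its arguments and ⊗ takes their sum. Working out the expression (((8 ⊕ -3) ⊕ (-3 ⊗ 4)) ⊕ ((8 ⊗ 9) ⊗ (-1 ⊕ -4))) gives -3.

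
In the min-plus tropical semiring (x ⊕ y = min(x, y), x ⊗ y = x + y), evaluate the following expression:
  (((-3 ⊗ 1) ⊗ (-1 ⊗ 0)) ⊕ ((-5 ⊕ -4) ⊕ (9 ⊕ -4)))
(((-3 ⊗ 1) ⊗ (-1 ⊗ 0)) ⊕ ((-5 ⊕ -4) ⊕ (9 ⊕ -4))) = -5

Expand innermost to outermost. Recall ⊕ takes the minimum of its arguments and ⊗ takes their sum. Working out the expression (((-3 ⊗ 1) ⊗ (-1 ⊗ 0)) ⊕ ((-5 ⊕ -4) ⊕ (9 ⊕ -4))) gives -5.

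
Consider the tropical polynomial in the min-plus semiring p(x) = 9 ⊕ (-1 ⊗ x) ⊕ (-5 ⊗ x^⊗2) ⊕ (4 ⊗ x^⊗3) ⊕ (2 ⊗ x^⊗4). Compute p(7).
p(7) = 6

A tropical monomial a ⊗ x^⊗i evaluates to a + i · x. Evaluating each term at x = 7:
  Term 0 contributes 9 + 0 · 7 = 9
  Term 1 contributes -1 + 1 · 7 = 6
  Term 2 contributes -5 + 2 · 7 = 9
  Term 3 contributes 4 + 3 · 7 = 25
  Term 4 contributes 2 + 4 · 7 = 30
p(7) = ⊕ of these = min[9, 6, 9, 25, 30] = 6.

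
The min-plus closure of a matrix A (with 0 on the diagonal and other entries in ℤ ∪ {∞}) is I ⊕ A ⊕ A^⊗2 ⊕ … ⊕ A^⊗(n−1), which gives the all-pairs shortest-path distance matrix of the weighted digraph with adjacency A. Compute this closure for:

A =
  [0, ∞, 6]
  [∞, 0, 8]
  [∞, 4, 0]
Closure =
  [0, 10, 6]
  [∞, 0, 8]
  [∞, 4, 0]

This is the Floyd-Warshall all-pairs shortest-path computation. For each intermediate vertex k = 0, 1, …, 2, update dist[i][j] ← min(dist[i][j], dist[i][k] + dist[k][j]). The final matrix gives, for each (i, j), the minimum total weight of any directed path from i to j (possibly empty when i = j).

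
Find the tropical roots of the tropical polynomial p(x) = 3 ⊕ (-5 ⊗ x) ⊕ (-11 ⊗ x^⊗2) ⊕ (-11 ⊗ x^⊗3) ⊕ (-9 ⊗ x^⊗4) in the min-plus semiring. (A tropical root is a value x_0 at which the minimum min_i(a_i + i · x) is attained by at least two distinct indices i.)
Roots: {-2, 0, 6, 8}

Each tropical root is a break point of the lower envelope of the lines y = a_i + i · x (there are 5 lines, with slopes 0, 1, ..., 4). Only the lines that attain the minimum somewhere contribute to roots; other lines are dominated. Here the surviving (envelope) indices are i = 4, i = 3, i = 2, i = 1, i = 0.
Intersections between consecutive envelope lines give the roots: for adjacent envelope indices i < j the intersection is x = (a_i − a_j) / (j − i). Reading off the sorted break points: {-2, 0, 6, 8}.
Verification: at each break x_0, at least two indices attain the minimum of min_i(a_i + i · x_0).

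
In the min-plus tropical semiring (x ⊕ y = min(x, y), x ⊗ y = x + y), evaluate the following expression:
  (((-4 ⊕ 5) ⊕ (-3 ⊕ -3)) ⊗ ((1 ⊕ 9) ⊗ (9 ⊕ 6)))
(((-4 ⊕ 5) ⊕ (-3 ⊕ -3)) ⊗ ((1 ⊕ 9) ⊗ (9 ⊕ 6))) = 3

Expand innermost to outermost. Recall ⊕ takes the minimum of its arguments and ⊗ takes their sum. Working out the expression (((-4 ⊕ 5) ⊕ (-3 ⊕ -3)) ⊗ ((1 ⊕ 9) ⊗ (9 ⊕ 6))) gives 3.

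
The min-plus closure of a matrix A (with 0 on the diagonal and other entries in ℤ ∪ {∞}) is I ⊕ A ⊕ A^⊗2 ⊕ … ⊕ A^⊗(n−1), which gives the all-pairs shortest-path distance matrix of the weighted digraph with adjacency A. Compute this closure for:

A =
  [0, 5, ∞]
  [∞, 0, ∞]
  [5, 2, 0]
Closure =
  [0, 5, ∞]
  [∞, 0, ∞]
  [5, 2, 0]

This is the Floyd-Warshall all-pairs shortest-path computation. For each intermediate vertex k = 0, 1, …, 2, update dist[i][j] ← min(dist[i][j], dist[i][k] + dist[k][j]). The final matrix gives, for each (i, j), the minimum total weight of any directed path from i to j (possibly empty when i = j).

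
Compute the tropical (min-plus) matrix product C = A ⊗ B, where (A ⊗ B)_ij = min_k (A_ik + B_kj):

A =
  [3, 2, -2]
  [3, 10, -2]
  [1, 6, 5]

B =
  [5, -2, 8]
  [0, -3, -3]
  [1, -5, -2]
A ⊗ B =
  [-1, -7, -4]
  [-1, -7, -4]
  [6, -1, 3]

Apply the min-plus product entry-by-entry:
  C[0][0] = min over k of (A[0][0] + B[0][0] = 3 + 5 = 8, A[0][1] + B[1][0] = 2 + 0 = 2, A[0][2] + B[2][0] = -2 + 1 = -1) = -1 (attained at k = 2)
  C[0][1] = min over k of (A[0][0] + B[0][1] = 3 + -2 = 1, A[0][1] + B[1][1] = 2 + -3 = -1, A[0][2] + B[2][1] = -2 + -5 = -7) = -7 (attained at k = 2)
  C[0][2] = min over k of (A[0][0] + B[0][2] = 3 + 8 = 11, A[0][1] + B[1][2] = 2 + -3 = -1, A[0][2] + B[2][2] = -2 + -2 = -4) = -4 (attained at k = 2)
  C[1][0] = min over k of (A[1][0] + B[0][0] = 3 + 5 = 8, A[1][1] + B[1][0] = 10 + 0 = 10, A[1][2] + B[2][0] = -2 + 1 = -1) = -1 (attained at k = 2)
  C[1][1] = min over k of (A[1][0] + B[0][1] = 3 + -2 = 1, A[1][1] + B[1][1] = 10 + -3 = 7, A[1][2] + B[2][1] = -2 + -5 = -7) = -7 (attained at k = 2)
  C[1][2] = min over k of (A[1][0] + B[0][2] = 3 + 8 = 11, A[1][1] + B[1][2] = 10 + -3 = 7, A[1][2] + B[2][2] = -2 + -2 = -4) = -4 (attained at k = 2)
  C[2][0] = min over k of (A[2][0] + B[0][0] = 1 + 5 = 6, A[2][1] + B[1][0] = 6 + 0 = 6, A[2][2] + B[2][0] = 5 + 1 = 6) = 6 (attained at k = 0)
  C[2][1] = min over k of (A[2][0] + B[0][1] = 1 + -2 = -1, A[2][1] + B[1][1] = 6 + -3 = 3, A[2][2] + B[2][1] = 5 + -5 = 0) = -1 (attained at k = 0)
  C[2][2] = min over k of (A[2][0] + B[0][2] = 1 + 8 = 9, A[2][1] + B[1][2] = 6 + -3 = 3, A[2][2] + B[2][2] = 5 + -2 = 3) = 3 (attained at k = 1)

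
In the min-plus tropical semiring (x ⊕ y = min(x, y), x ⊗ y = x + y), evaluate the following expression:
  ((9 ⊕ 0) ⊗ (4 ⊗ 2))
((9 ⊕ 0) ⊗ (4 ⊗ 2)) = 6

Expand innermost to outermost. Recall ⊕ takes the minimum of its arguments and ⊗ takes their sum. Working out the expression ((9 ⊕ 0) ⊗ (4 ⊗ 2)) gives 6.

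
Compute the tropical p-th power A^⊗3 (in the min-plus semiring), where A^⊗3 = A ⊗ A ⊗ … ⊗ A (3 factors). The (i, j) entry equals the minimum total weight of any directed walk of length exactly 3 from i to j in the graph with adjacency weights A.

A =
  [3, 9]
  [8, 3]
A^⊗3 =
  [9, 15]
  [14, 9]

Each entry (A^⊗3)_ij equals the minimum over all length-3 walks i = v_0 → v_1 → … → v_3 = j of Σ_t A[v_t][v_{t+1}]. For example, for (i, j) = (0, 1) we minimise over 4 possible intermediate vertex sequences; the minimum is 15, attained along the walk 0 → 0 → 0 → 1.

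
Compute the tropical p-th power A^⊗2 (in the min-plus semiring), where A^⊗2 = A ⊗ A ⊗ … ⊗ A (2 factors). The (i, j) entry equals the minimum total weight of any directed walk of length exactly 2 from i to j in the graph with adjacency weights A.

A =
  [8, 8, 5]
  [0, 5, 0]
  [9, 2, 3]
A^⊗2 =
  [8, 7, 8]
  [5, 2, 3]
  [2, 5, 2]

Each entry (A^⊗2)_ij equals the minimum over all length-2 walks i = v_0 → v_1 → … → v_2 = j of Σ_t A[v_t][v_{t+1}]. For example, for (i, j) = (0, 2) we minimise over 3 possible intermediate vertex sequences; the minimum is 8, attained along the walk 0 → 1 → 2.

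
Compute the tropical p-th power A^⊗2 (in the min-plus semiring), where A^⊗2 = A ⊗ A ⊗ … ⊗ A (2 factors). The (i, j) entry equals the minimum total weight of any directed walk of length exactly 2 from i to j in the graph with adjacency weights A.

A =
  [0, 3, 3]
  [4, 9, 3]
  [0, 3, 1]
A^⊗2 =
  [0, 3, 3]
  [3, 6, 4]
  [0, 3, 2]

Each entry (A^⊗2)_ij equals the minimum over all length-2 walks i = v_0 → v_1 → … → v_2 = j of Σ_t A[v_t][v_{t+1}]. For example, for (i, j) = (0, 2) we minimise over 3 possible intermediate vertex sequences; the minimum is 3, attained along the walk 0 → 0 → 2.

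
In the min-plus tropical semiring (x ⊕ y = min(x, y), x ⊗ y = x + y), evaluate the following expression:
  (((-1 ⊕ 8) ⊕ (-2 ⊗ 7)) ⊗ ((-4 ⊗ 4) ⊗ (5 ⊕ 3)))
(((-1 ⊕ 8) ⊕ (-2 ⊗ 7)) ⊗ ((-4 ⊗ 4) ⊗ (5 ⊕ 3))) = 2

Expand innermost to outermost. Recall ⊕ takes the minimum of its arguments and ⊗ takes their sum. Working out the expression (((-1 ⊕ 8) ⊕ (-2 ⊗ 7)) ⊗ ((-4 ⊗ 4) ⊗ (5 ⊕ 3))) gives 2.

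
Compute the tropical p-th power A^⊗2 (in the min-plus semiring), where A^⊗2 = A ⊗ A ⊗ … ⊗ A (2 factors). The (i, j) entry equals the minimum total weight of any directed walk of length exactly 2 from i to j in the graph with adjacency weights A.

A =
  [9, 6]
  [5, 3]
A^⊗2 =
  [11, 9]
  [8, 6]

Each entry (A^⊗2)_ij equals the minimum over all length-2 walks i = v_0 → v_1 → … → v_2 = j of Σ_t A[v_t][v_{t+1}]. For example, for (i, j) = (0, 1) we minimise over 2 possible intermediate vertex sequences; the minimum is 9, attained along the walk 0 → 1 → 1.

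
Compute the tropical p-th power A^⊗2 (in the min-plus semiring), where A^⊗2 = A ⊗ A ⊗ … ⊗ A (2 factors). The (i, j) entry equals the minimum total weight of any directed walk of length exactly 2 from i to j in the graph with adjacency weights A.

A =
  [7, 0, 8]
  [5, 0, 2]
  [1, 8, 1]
A^⊗2 =
  [5, 0, 2]
  [3, 0, 2]
  [2, 1, 2]

Each entry (A^⊗2)_ij equals the minimum over all length-2 walks i = v_0 → v_1 → … → v_2 = j of Σ_t A[v_t][v_{t+1}]. For example, for (i, j) = (0, 2) we minimise over 3 possible intermediate vertex sequences; the minimum is 2, attained along the walk 0 → 1 → 2.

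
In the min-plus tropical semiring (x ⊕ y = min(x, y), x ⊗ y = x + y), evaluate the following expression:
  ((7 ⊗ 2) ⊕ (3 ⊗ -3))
((7 ⊗ 2) ⊕ (3 ⊗ -3)) = 0

Expand innermost to outermost. Recall ⊕ takes the minimum of its arguments and ⊗ takes their sum. Working out the expression ((7 ⊗ 2) ⊕ (3 ⊗ -3)) gives 0.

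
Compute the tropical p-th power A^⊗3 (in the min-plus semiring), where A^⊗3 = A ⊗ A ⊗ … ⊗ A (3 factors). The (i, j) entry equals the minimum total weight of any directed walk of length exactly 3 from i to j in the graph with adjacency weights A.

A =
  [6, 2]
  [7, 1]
A^⊗3 =
  [10, 4]
  [9, 3]

Each entry (A^⊗3)_ij equals the minimum over all length-3 walks i = v_0 → v_1 → … → v_3 = j of Σ_t A[v_t][v_{t+1}]. For example, for (i, j) = (0, 1) we minimise over 4 possible intermediate vertex sequences; the minimum is 4, attained along the walk 0 → 1 → 1 → 1.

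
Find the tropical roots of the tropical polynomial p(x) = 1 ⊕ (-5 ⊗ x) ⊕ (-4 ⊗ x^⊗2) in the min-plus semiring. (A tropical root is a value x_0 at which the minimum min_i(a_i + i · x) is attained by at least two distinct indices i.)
Roots: {-1, 6}

Each tropical root is a break point of the lower envelope of the lines y = a_i + i · x (there are 3 lines, with slopes 0, 1, ..., 2). Only the lines that attain the minimum somewhere contribute to roots; other lines are dominated. Here the surviving (envelope) indices are i = 2, i = 1, i = 0.
Intersections between consecutive envelope lines give the roots: for adjacent envelope indices i < j the intersection is x = (a_i − a_j) / (j − i). Reading off the sorted break points: {-1, 6}.
Verification: at each break x_0, at least two indices attain the minimum of min_i(a_i + i · x_0).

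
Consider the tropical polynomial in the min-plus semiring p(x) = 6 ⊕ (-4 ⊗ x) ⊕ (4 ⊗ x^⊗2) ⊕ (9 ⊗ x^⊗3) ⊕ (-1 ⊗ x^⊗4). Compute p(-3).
p(-3) = -13

A tropical monomial a ⊗ x^⊗i evaluates to a + i · x. Evaluating each term at x = -3:
  Term 0 contributes 6 + 0 · -3 = 6
  Term 1 contributes -4 + 1 · -3 = -7
  Term 2 contributes 4 + 2 · -3 = -2
  Term 3 contributes 9 + 3 · -3 = 0
  Term 4 contributes -1 + 4 · -3 = -13
p(-3) = ⊕ of these = min[6, -7, -2, 0, -13] = -13.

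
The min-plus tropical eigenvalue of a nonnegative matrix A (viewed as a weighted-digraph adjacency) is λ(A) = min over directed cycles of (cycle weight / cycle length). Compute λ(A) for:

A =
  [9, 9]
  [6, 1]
λ(A) = 1

Enumerate directed cycles and compute their means (weight / length). Sample:
  cycle 0 → 0: weight = 9, length = 1, mean = 9/1 ≈ 9.000
  cycle 1 → 1: weight = 1, length = 1, mean = 1/1 ≈ 1.000
  cycle 0 → 1 → 0: weight = 15, length = 2, mean = 15/2 ≈ 7.500
  cycle 1 → 0 → 1: weight = 15, length = 2, mean = 15/2 ≈ 7.500
Minimum mean = 1.000, attained e.g. along the cycle 1 → 1 with weight 1 and length 1. So λ(A) = 1/1 = 1.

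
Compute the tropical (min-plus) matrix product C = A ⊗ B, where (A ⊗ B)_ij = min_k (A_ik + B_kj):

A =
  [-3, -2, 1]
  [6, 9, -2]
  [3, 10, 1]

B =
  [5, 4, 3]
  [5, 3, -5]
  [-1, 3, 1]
A ⊗ B =
  [0, 1, -7]
  [-3, 1, -1]
  [0, 4, 2]

Apply the min-plus product entry-by-entry:
  C[0][0] = min over k of (A[0][0] + B[0][0] = -3 + 5 = 2, A[0][1] + B[1][0] = -2 + 5 = 3, A[0][2] + B[2][0] = 1 + -1 = 0) = 0 (attained at k = 2)
  C[0][1] = min over k of (A[0][0] + B[0][1] = -3 + 4 = 1, A[0][1] + B[1][1] = -2 + 3 = 1, A[0][2] + B[2][1] = 1 + 3 = 4) = 1 (attained at k = 0)
  C[0][2] = min over k of (A[0][0] + B[0][2] = -3 + 3 = 0, A[0][1] + B[1][2] = -2 + -5 = -7, A[0][2] + B[2][2] = 1 + 1 = 2) = -7 (attained at k = 1)
  C[1][0] = min over k of (A[1][0] + B[0][0] = 6 + 5 = 11, A[1][1] + B[1][0] = 9 + 5 = 14, A[1][2] + B[2][0] = -2 + -1 = -3) = -3 (attained at k = 2)
  C[1][1] = min over k of (A[1][0] + B[0][1] = 6 + 4 = 10, A[1][1] + B[1][1] = 9 + 3 = 12, A[1][2] + B[2][1] = -2 + 3 = 1) = 1 (attained at k = 2)
  C[1][2] = min over k of (A[1][0] + B[0][2] = 6 + 3 = 9, A[1][1] + B[1][2] = 9 + -5 = 4, A[1][2] + B[2][2] = -2 + 1 = -1) = -1 (attained at k = 2)
  C[2][0] = min over k of (A[2][0] + B[0][0] = 3 + 5 = 8, A[2][1] + B[1][0] = 10 + 5 = 15, A[2][2] + B[2][0] = 1 + -1 = 0) = 0 (attained at k = 2)
  C[2][1] = min over k of (A[2][0] + B[0][1] = 3 + 4 = 7, A[2][1] + B[1][1] = 10 + 3 = 13, A[2][2] + B[2][1] = 1 + 3 = 4) = 4 (attained at k = 2)
  C[2][2] = min over k of (A[2][0] + B[0][2] = 3 + 3 = 6, A[2][1] + B[1][2] = 10 + -5 = 5, A[2][2] + B[2][2] = 1 + 1 = 2) = 2 (attained at k = 2)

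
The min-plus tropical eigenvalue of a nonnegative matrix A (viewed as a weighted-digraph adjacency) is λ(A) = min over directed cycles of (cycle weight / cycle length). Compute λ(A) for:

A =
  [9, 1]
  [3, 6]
λ(A) = 2

Enumerate directed cycles and compute their means (weight / length). Sample:
  cycle 0 → 0: weight = 9, length = 1, mean = 9/1 ≈ 9.000
  cycle 1 → 1: weight = 6, length = 1, mean = 6/1 ≈ 6.000
  cycle 0 → 1 → 0: weight = 4, length = 2, mean = 4/2 ≈ 2.000
  cycle 1 → 0 → 1: weight = 4, length = 2, mean = 4/2 ≈ 2.000
Minimum mean = 2.000, attained e.g. along the cycle 0 → 1 → 0 with weight 4 and length 2. So λ(A) = 4/2 = 2.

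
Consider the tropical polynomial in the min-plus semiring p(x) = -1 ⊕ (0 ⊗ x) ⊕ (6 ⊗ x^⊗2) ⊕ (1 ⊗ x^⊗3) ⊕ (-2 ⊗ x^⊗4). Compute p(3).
p(3) = -1

A tropical monomial a ⊗ x^⊗i evaluates to a + i · x. Evaluating each term at x = 3:
  Term 0 contributes -1 + 0 · 3 = -1
  Term 1 contributes 0 + 1 · 3 = 3
  Term 2 contributes 6 + 2 · 3 = 12
  Term 3 contributes 1 + 3 · 3 = 10
  Term 4 contributes -2 + 4 · 3 = 10
p(3) = ⊕ of these = min[-1, 3, 12, 10, 10] = -1.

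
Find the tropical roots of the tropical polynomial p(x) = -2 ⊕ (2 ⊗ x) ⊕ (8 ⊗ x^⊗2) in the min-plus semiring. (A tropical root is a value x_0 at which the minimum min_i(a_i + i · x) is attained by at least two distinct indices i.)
Roots: {-6, -4}

Each tropical root is a break point of the lower envelope of the lines y = a_i + i · x (there are 3 lines, with slopes 0, 1, ..., 2). Only the lines that attain the minimum somewhere contribute to roots; other lines are dominated. Here the surviving (envelope) indices are i = 2, i = 1, i = 0.
Intersections between consecutive envelope lines give the roots: for adjacent envelope indices i < j the intersection is x = (a_i − a_j) / (j − i). Reading off the sorted break points: {-6, -4}.
Verification: at each break x_0, at least two indices attain the minimum of min_i(a_i + i · x_0).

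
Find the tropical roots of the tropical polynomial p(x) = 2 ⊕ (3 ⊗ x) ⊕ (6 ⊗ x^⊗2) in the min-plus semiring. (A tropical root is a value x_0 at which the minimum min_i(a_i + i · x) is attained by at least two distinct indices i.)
Roots: {-3, -1}

Each tropical root is a break point of the lower envelope of the lines y = a_i + i · x (there are 3 lines, with slopes 0, 1, ..., 2). Only the lines that attain the minimum somewhere contribute to roots; other lines are dominated. Here the surviving (envelope) indices are i = 2, i = 1, i = 0.
Intersections between consecutive envelope lines give the roots: for adjacent envelope indices i < j the intersection is x = (a_i − a_j) / (j − i). Reading off the sorted break points: {-3, -1}.
Verification: at each break x_0, at least two indices attain the minimum of min_i(a_i + i · x_0).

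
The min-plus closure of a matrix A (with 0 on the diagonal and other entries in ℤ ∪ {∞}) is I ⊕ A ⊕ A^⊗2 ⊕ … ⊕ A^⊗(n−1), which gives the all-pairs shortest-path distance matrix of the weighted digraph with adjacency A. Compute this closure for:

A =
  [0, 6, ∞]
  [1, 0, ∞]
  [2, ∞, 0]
Closure =
  [0, 6, ∞]
  [1, 0, ∞]
  [2, 8, 0]

This is the Floyd-Warshall all-pairs shortest-path computation. For each intermediate vertex k = 0, 1, …, 2, update dist[i][j] ← min(dist[i][j], dist[i][k] + dist[k][j]). The final matrix gives, for each (i, j), the minimum total weight of any directed path from i to j (possibly empty when i = j).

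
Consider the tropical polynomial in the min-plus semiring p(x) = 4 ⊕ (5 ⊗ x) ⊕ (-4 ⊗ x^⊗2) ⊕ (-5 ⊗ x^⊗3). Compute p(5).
p(5) = 4

A tropical monomial a ⊗ x^⊗i evaluates to a + i · x. Evaluating each term at x = 5:
  Term 0 contributes 4 + 0 · 5 = 4
  Term 1 contributes 5 + 1 · 5 = 10
  Term 2 contributes -4 + 2 · 5 = 6
  Term 3 contributes -5 + 3 · 5 = 10
p(5) = ⊕ of these = min[4, 10, 6, 10] = 4.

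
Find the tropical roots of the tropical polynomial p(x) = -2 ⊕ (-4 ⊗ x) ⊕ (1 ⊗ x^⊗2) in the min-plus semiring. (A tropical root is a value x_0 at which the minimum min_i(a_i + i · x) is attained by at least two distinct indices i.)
Roots: {-5, 2}

Each tropical root is a break point of the lower envelope of the lines y = a_i + i · x (there are 3 lines, with slopes 0, 1, ..., 2). Only the lines that attain the minimum somewhere contribute to roots; other lines are dominated. Here the surviving (envelope) indices are i = 2, i = 1, i = 0.
Intersections between consecutive envelope lines give the roots: for adjacent envelope indices i < j the intersection is x = (a_i − a_j) / (j − i). Reading off the sorted break points: {-5, 2}.
Verification: at each break x_0, at least two indices attain the minimum of min_i(a_i + i · x_0).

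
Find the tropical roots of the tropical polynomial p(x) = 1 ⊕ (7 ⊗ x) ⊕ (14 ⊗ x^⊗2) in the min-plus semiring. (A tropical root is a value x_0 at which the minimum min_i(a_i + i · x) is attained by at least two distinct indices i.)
Roots: {-7, -6}

Each tropical root is a break point of the lower envelope of the lines y = a_i + i · x (there are 3 lines, with slopes 0, 1, ..., 2). Only the lines that attain the minimum somewhere contribute to roots; other lines are dominated. Here the surviving (envelope) indices are i = 2, i = 1, i = 0.
Intersections between consecutive envelope lines give the roots: for adjacent envelope indices i < j the intersection is x = (a_i − a_j) / (j − i). Reading off the sorted break points: {-7, -6}.
Verification: at each break x_0, at least two indices attain the minimum of min_i(a_i + i · x_0).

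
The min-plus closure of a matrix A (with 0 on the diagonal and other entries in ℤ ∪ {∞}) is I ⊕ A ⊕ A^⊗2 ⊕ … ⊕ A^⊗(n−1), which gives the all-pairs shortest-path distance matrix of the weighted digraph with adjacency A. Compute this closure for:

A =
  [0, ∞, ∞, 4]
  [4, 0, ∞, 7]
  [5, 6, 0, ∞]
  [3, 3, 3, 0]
Closure =
  [0, 7, 7, 4]
  [4, 0, 10, 7]
  [5, 6, 0, 9]
  [3, 3, 3, 0]

This is the Floyd-Warshall all-pairs shortest-path computation. For each intermediate vertex k = 0, 1, …, 3, update dist[i][j] ← min(dist[i][j], dist[i][k] + dist[k][j]). The final matrix gives, for each (i, j), the minimum total weight of any directed path from i to j (possibly empty when i = j).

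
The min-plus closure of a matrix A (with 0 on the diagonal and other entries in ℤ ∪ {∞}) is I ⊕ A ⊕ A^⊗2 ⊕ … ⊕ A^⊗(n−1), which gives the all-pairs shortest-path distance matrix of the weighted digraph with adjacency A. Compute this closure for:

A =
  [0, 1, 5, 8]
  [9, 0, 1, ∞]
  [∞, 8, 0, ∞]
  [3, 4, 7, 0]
Closure =
  [0, 1, 2, 8]
  [9, 0, 1, 17]
  [17, 8, 0, 25]
  [3, 4, 5, 0]

This is the Floyd-Warshall all-pairs shortest-path computation. For each intermediate vertex k = 0, 1, …, 3, update dist[i][j] ← min(dist[i][j], dist[i][k] + dist[k][j]). The final matrix gives, for each (i, j), the minimum total weight of any directed path from i to j (possibly empty when i = j).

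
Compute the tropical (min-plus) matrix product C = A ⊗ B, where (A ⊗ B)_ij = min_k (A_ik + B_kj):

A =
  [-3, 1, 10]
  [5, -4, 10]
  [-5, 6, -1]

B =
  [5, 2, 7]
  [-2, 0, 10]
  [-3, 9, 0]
A ⊗ B =
  [-1, -1, 4]
  [-6, -4, 6]
  [-4, -3, -1]

Apply the min-plus product entry-by-entry:
  C[0][0] = min over k of (A[0][0] + B[0][0] = -3 + 5 = 2, A[0][1] + B[1][0] = 1 + -2 = -1, A[0][2] + B[2][0] = 10 + -3 = 7) = -1 (attained at k = 1)
  C[0][1] = min over k of (A[0][0] + B[0][1] = -3 + 2 = -1, A[0][1] + B[1][1] = 1 + 0 = 1, A[0][2] + B[2][1] = 10 + 9 = 19) = -1 (attained at k = 0)
  C[0][2] = min over k of (A[0][0] + B[0][2] = -3 + 7 = 4, A[0][1] + B[1][2] = 1 + 10 = 11, A[0][2] + B[2][2] = 10 + 0 = 10) = 4 (attained at k = 0)
  C[1][0] = min over k of (A[1][0] + B[0][0] = 5 + 5 = 10, A[1][1] + B[1][0] = -4 + -2 = -6, A[1][2] + B[2][0] = 10 + -3 = 7) = -6 (attained at k = 1)
  C[1][1] = min over k of (A[1][0] + B[0][1] = 5 + 2 = 7, A[1][1] + B[1][1] = -4 + 0 = -4, A[1][2] + B[2][1] = 10 + 9 = 19) = -4 (attained at k = 1)
  C[1][2] = min over k of (A[1][0] + B[0][2] = 5 + 7 = 12, A[1][1] + B[1][2] = -4 + 10 = 6, A[1][2] + B[2][2] = 10 + 0 = 10) = 6 (attained at k = 1)
  C[2][0] = min over k of (A[2][0] + B[0][0] = -5 + 5 = 0, A[2][1] + B[1][0] = 6 + -2 = 4, A[2][2] + B[2][0] = -1 + -3 = -4) = -4 (attained at k = 2)
  C[2][1] = min over k of (A[2][0] + B[0][1] = -5 + 2 = -3, A[2][1] + B[1][1] = 6 + 0 = 6, A[2][2] + B[2][1] = -1 + 9 = 8) = -3 (attained at k = 0)
  C[2][2] = min over k of (A[2][0] + B[0][2] = -5 + 7 = 2, A[2][1] + B[1][2] = 6 + 10 = 16, A[2][2] + B[2][2] = -1 + 0 = -1) = -1 (attained at k = 2)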